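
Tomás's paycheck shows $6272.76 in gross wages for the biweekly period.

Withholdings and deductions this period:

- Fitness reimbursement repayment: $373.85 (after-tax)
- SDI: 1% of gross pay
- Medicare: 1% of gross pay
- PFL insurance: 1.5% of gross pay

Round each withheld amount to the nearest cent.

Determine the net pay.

SDI: $6272.76 × 0.01 = $62.73
PFL insurance: $6272.76 × 0.015 = $94.09
Medicare: $6272.76 × 0.01 = $62.73
Fitness reimbursement repayment: $373.85
Total deductions = $62.73 + $94.09 + $62.73 + $373.85 = $593.40
Net pay = $6272.76 − $593.40 = $5679.36

$5679.36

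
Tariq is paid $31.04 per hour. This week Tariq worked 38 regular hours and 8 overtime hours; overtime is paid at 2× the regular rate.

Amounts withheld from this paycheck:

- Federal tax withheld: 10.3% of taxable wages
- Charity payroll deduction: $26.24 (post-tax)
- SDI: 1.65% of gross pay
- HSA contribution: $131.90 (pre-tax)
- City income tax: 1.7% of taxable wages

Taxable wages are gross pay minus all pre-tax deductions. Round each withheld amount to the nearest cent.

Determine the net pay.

$1305.05

Regular pay: 38 × $31.04 = $1179.52
Overtime pay: 8 × $31.04 × 2 = $496.64
Gross pay = $1179.52 + $496.64 = $1676.16
HSA contribution: $131.90
Taxable wages = $1676.16 − $131.90 = $1544.26
Federal tax withheld: $1544.26 × 0.103 = $159.06
City income tax: $1544.26 × 0.017 = $26.25
SDI: $1676.16 × 0.0165 = $27.66
Charity payroll deduction: $26.24
Total deductions = $131.90 + $159.06 + $26.25 + $27.66 + $26.24 = $371.11
Net pay = $1676.16 − $371.11 = $1305.05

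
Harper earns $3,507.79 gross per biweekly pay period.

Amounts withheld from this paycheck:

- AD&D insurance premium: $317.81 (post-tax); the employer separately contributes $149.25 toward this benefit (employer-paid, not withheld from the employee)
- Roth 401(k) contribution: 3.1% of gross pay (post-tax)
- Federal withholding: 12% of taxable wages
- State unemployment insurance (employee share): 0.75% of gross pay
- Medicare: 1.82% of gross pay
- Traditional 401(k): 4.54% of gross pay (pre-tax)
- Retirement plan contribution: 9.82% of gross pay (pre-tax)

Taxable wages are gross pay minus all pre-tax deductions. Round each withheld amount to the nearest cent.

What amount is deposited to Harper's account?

$2,126.89

Retirement plan contribution: $3,507.79 × 0.0982 = $344.46
Traditional 401(k): $3,507.79 × 0.0454 = $159.25
Pre-tax total = $344.46 + $159.25 = $503.71
Taxable wages = $3,507.79 − $503.71 = $3,004.08
Federal withholding: $3,004.08 × 0.12 = $360.49
Medicare: $3,507.79 × 0.0182 = $63.84
State unemployment insurance (employee share): $3,507.79 × 0.0075 = $26.31
Roth 401(k) contribution: $3,507.79 × 0.031 = $108.74
AD&D insurance premium: $317.81
(Employer's $149.25 toward AD&D insurance premium is not withheld from the employee.)
Total deductions = $344.46 + $159.25 + $360.49 + $63.84 + $26.31 + $108.74 + $317.81 = $1,380.90
Net pay = $3,507.79 − $1,380.90 = $2,126.89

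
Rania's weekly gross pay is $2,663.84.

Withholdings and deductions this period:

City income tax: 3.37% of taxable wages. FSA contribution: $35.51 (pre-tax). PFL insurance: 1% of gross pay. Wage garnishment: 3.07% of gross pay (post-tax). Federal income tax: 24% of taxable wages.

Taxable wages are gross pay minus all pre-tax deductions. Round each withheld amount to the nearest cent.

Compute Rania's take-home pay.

$1,800.54

FSA contribution: $35.51
Taxable wages = $2,663.84 − $35.51 = $2,628.33
City income tax: $2,628.33 × 0.0337 = $88.57
Federal income tax: $2,628.33 × 0.24 = $630.80
PFL insurance: $2,663.84 × 0.01 = $26.64
Wage garnishment: $2,663.84 × 0.0307 = $81.78
Total deductions = $35.51 + $88.57 + $630.80 + $26.64 + $81.78 = $863.30
Net pay = $2,663.84 − $863.30 = $1,800.54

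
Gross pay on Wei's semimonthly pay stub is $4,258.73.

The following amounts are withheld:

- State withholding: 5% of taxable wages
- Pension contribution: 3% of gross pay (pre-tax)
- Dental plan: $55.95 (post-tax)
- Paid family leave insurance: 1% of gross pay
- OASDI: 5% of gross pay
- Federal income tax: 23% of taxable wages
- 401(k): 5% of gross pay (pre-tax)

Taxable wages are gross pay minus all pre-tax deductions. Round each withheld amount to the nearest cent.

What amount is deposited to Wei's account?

$2,509.50

Pension contribution: $4,258.73 × 0.03 = $127.76
401(k): $4,258.73 × 0.05 = $212.94
Pre-tax total = $127.76 + $212.94 = $340.70
Taxable wages = $4,258.73 − $340.70 = $3,918.03
State withholding: $3,918.03 × 0.05 = $195.90
Federal income tax: $3,918.03 × 0.23 = $901.15
OASDI: $4,258.73 × 0.05 = $212.94
Paid family leave insurance: $4,258.73 × 0.01 = $42.59
Dental plan: $55.95
Total deductions = $127.76 + $212.94 + $195.90 + $901.15 + $212.94 + $42.59 + $55.95 = $1,749.23
Net pay = $4,258.73 − $1,749.23 = $2,509.50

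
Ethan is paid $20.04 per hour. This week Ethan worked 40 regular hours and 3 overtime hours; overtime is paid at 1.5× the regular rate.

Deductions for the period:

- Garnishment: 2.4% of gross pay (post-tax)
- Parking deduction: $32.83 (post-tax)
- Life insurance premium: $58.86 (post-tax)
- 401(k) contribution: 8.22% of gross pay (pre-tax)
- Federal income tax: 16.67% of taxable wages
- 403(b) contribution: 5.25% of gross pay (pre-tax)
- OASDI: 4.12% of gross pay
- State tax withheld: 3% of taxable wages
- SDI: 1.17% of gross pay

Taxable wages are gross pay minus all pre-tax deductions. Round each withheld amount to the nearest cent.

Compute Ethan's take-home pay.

$459.61

Regular pay: 40 × $20.04 = $801.60
Overtime pay: 3 × $20.04 × 1.5 = $90.18
Gross pay = $801.60 + $90.18 = $891.78
403(b) contribution: $891.78 × 0.0525 = $46.82
401(k) contribution: $891.78 × 0.0822 = $73.30
Pre-tax total = $46.82 + $73.30 = $120.12
Taxable wages = $891.78 − $120.12 = $771.66
State tax withheld: $771.66 × 0.03 = $23.15
Federal income tax: $771.66 × 0.1667 = $128.64
OASDI: $891.78 × 0.0412 = $36.74
SDI: $891.78 × 0.0117 = $10.43
Life insurance premium: $58.86
Garnishment: $891.78 × 0.024 = $21.40
Parking deduction: $32.83
Total deductions = $46.82 + $73.30 + $23.15 + $128.64 + $36.74 + $10.43 + $58.86 + $21.40 + $32.83 = $432.17
Net pay = $891.78 − $432.17 = $459.61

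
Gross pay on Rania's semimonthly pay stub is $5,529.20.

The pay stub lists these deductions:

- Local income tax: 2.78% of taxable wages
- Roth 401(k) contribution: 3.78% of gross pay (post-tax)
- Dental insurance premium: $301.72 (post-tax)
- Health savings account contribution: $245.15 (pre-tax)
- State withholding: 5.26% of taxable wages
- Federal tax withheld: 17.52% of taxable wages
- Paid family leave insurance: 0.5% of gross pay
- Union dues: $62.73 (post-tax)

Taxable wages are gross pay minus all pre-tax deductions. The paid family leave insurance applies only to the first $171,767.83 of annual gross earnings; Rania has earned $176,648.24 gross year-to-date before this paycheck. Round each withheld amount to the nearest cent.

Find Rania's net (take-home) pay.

Health savings account contribution: $245.15
Taxable wages = $5,529.20 − $245.15 = $5,284.05
Local income tax: $5,284.05 × 0.0278 = $146.90
Federal tax withheld: $5,284.05 × 0.1752 = $925.77
State withholding: $5,284.05 × 0.0526 = $277.94
Paid family leave insurance: annual cap $171,767.83 already reached (YTD $176,648.24), so $0.00
Roth 401(k) contribution: $5,529.20 × 0.0378 = $209.00
Dental insurance premium: $301.72
Union dues: $62.73
Total deductions = $245.15 + $146.90 + $925.77 + $277.94 + $0.00 + $209.00 + $301.72 + $62.73 = $2,169.21
Net pay = $5,529.20 − $2,169.21 = $3,359.99

$3,359.99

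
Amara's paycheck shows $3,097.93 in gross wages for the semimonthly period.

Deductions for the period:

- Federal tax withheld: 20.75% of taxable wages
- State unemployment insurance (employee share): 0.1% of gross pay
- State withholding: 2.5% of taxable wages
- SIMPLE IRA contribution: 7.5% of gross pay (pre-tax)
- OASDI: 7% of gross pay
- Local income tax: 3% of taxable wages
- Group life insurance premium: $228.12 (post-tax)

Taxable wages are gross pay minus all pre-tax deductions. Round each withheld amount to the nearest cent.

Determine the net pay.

SIMPLE IRA contribution: $3,097.93 × 0.075 = $232.34
Taxable wages = $3,097.93 − $232.34 = $2,865.59
Local income tax: $2,865.59 × 0.03 = $85.97
State withholding: $2,865.59 × 0.025 = $71.64
Federal tax withheld: $2,865.59 × 0.2075 = $594.61
State unemployment insurance (employee share): $3,097.93 × 0.001 = $3.10
OASDI: $3,097.93 × 0.07 = $216.86
Group life insurance premium: $228.12
Total deductions = $232.34 + $85.97 + $71.64 + $594.61 + $3.10 + $216.86 + $228.12 = $1,432.64
Net pay = $3,097.93 − $1,432.64 = $1,665.29

$1,665.29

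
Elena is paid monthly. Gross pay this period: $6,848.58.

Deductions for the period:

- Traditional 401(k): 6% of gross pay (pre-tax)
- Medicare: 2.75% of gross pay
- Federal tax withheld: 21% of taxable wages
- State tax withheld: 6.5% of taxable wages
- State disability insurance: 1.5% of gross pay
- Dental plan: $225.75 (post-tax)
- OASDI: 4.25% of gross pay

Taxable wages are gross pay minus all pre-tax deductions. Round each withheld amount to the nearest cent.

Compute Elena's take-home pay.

$3,859.43

Traditional 401(k): $6,848.58 × 0.06 = $410.91
Taxable wages = $6,848.58 − $410.91 = $6,437.67
Federal tax withheld: $6,437.67 × 0.21 = $1,351.91
State tax withheld: $6,437.67 × 0.065 = $418.45
State disability insurance: $6,848.58 × 0.015 = $102.73
Medicare: $6,848.58 × 0.0275 = $188.34
OASDI: $6,848.58 × 0.0425 = $291.06
Dental plan: $225.75
Total deductions = $410.91 + $1,351.91 + $418.45 + $102.73 + $188.34 + $291.06 + $225.75 = $2,989.15
Net pay = $6,848.58 − $2,989.15 = $3,859.43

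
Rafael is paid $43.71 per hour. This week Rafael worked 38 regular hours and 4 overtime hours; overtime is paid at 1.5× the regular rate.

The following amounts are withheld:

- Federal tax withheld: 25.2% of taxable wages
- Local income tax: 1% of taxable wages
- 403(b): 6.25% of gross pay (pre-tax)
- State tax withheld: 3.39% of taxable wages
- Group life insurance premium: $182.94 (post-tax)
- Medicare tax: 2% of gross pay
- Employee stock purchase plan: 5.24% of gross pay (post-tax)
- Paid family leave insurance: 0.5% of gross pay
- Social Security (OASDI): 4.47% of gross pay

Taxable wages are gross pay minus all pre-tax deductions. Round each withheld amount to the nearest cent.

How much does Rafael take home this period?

$851.75

Regular pay: 38 × $43.71 = $1660.98
Overtime pay: 4 × $43.71 × 1.5 = $262.26
Gross pay = $1660.98 + $262.26 = $1923.24
403(b): $1923.24 × 0.0625 = $120.20
Taxable wages = $1923.24 − $120.20 = $1803.04
State tax withheld: $1803.04 × 0.0339 = $61.12
Local income tax: $1803.04 × 0.01 = $18.03
Federal tax withheld: $1803.04 × 0.252 = $454.37
Medicare tax: $1923.24 × 0.02 = $38.46
Social Security (OASDI): $1923.24 × 0.0447 = $85.97
Paid family leave insurance: $1923.24 × 0.005 = $9.62
Group life insurance premium: $182.94
Employee stock purchase plan: $1923.24 × 0.0524 = $100.78
Total deductions = $120.20 + $61.12 + $18.03 + $454.37 + $38.46 + $85.97 + $9.62 + $182.94 + $100.78 = $1071.49
Net pay = $1923.24 − $1071.49 = $851.75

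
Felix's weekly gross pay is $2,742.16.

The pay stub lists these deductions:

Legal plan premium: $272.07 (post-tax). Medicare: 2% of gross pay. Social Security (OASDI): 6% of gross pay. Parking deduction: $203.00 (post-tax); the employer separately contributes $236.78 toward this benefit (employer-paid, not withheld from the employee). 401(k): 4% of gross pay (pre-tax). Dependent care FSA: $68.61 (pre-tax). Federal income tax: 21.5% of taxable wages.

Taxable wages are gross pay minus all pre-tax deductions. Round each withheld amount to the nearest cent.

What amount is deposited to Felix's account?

$1,318.19

401(k): $2,742.16 × 0.04 = $109.69
Dependent care FSA: $68.61
Pre-tax total = $109.69 + $68.61 = $178.30
Taxable wages = $2,742.16 − $178.30 = $2,563.86
Federal income tax: $2,563.86 × 0.215 = $551.23
Social Security (OASDI): $2,742.16 × 0.06 = $164.53
Medicare: $2,742.16 × 0.02 = $54.84
Parking deduction: $203.00
Legal plan premium: $272.07
(Employer's $236.78 toward parking deduction is not withheld from the employee.)
Total deductions = $109.69 + $68.61 + $551.23 + $164.53 + $54.84 + $203.00 + $272.07 = $1,423.97
Net pay = $2,742.16 − $1,423.97 = $1,318.19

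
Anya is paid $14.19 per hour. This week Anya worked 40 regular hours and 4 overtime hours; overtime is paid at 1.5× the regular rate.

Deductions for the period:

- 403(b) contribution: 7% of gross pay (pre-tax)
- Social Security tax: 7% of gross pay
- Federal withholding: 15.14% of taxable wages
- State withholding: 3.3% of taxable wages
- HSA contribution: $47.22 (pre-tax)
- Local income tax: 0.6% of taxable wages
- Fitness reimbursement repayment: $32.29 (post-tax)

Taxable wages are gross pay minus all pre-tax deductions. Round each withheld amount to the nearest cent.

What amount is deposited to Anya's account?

$375.26

Regular pay: 40 × $14.19 = $567.60
Overtime pay: 4 × $14.19 × 1.5 = $85.14
Gross pay = $567.60 + $85.14 = $652.74
HSA contribution: $47.22
403(b) contribution: $652.74 × 0.07 = $45.69
Pre-tax total = $47.22 + $45.69 = $92.91
Taxable wages = $652.74 − $92.91 = $559.83
Federal withholding: $559.83 × 0.1514 = $84.76
Local income tax: $559.83 × 0.006 = $3.36
State withholding: $559.83 × 0.033 = $18.47
Social Security tax: $652.74 × 0.07 = $45.69
Fitness reimbursement repayment: $32.29
Total deductions = $47.22 + $45.69 + $84.76 + $3.36 + $18.47 + $45.69 + $32.29 = $277.48
Net pay = $652.74 − $277.48 = $375.26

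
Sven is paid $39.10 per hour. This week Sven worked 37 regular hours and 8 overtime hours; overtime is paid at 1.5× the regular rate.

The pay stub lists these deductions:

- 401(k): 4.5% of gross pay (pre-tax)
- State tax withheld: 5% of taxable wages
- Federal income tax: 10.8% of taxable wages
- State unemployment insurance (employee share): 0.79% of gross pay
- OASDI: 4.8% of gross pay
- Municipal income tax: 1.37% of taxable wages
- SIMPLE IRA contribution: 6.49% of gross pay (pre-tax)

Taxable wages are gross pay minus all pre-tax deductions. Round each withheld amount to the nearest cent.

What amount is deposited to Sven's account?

$1,305.43

Regular pay: 37 × $39.10 = $1,446.70
Overtime pay: 8 × $39.10 × 1.5 = $469.20
Gross pay = $1,446.70 + $469.20 = $1,915.90
401(k): $1,915.90 × 0.045 = $86.22
SIMPLE IRA contribution: $1,915.90 × 0.0649 = $124.34
Pre-tax total = $86.22 + $124.34 = $210.56
Taxable wages = $1,915.90 − $210.56 = $1,705.34
State tax withheld: $1,705.34 × 0.05 = $85.27
Municipal income tax: $1,705.34 × 0.0137 = $23.36
Federal income tax: $1,705.34 × 0.108 = $184.18
OASDI: $1,915.90 × 0.048 = $91.96
State unemployment insurance (employee share): $1,915.90 × 0.0079 = $15.14
Total deductions = $86.22 + $124.34 + $85.27 + $23.36 + $184.18 + $91.96 + $15.14 = $610.47
Net pay = $1,915.90 − $610.47 = $1,305.43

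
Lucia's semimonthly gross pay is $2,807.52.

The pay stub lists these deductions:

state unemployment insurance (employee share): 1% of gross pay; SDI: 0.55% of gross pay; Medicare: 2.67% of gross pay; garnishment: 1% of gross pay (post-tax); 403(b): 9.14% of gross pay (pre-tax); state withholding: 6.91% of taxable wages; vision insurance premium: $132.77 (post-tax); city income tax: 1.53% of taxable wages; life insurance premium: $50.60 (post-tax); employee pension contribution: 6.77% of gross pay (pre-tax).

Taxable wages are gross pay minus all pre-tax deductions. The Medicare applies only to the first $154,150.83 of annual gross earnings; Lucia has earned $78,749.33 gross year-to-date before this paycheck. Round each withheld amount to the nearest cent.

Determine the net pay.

$1,831.66

Employee pension contribution: $2,807.52 × 0.0677 = $190.07
403(b): $2,807.52 × 0.0914 = $256.61
Pre-tax total = $190.07 + $256.61 = $446.68
Taxable wages = $2,807.52 − $446.68 = $2,360.84
State withholding: $2,360.84 × 0.0691 = $163.13
City income tax: $2,360.84 × 0.0153 = $36.12
SDI: $2,807.52 × 0.0055 = $15.44
State unemployment insurance (employee share): $2,807.52 × 0.01 = $28.08
Medicare: cap not yet reached, full $2,807.52 is subject → $2,807.52 × 0.0267 = $74.96
Vision insurance premium: $132.77
Garnishment: $2,807.52 × 0.01 = $28.08
Life insurance premium: $50.60
Total deductions = $190.07 + $256.61 + $163.13 + $36.12 + $15.44 + $28.08 + $74.96 + $132.77 + $28.08 + $50.60 = $975.86
Net pay = $2,807.52 − $975.86 = $1,831.66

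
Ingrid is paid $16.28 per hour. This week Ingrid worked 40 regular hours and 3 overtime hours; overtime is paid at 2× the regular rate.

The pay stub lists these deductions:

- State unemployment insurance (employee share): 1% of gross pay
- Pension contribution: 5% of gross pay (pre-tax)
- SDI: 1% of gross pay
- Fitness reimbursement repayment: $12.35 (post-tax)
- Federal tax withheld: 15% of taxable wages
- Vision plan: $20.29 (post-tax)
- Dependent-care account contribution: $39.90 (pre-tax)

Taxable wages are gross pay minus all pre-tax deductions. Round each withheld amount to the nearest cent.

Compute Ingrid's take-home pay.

Regular pay: 40 × $16.28 = $651.20
Overtime pay: 3 × $16.28 × 2 = $97.68
Gross pay = $651.20 + $97.68 = $748.88
Pension contribution: $748.88 × 0.05 = $37.44
Dependent-care account contribution: $39.90
Pre-tax total = $37.44 + $39.90 = $77.34
Taxable wages = $748.88 − $77.34 = $671.54
Federal tax withheld: $671.54 × 0.15 = $100.73
State unemployment insurance (employee share): $748.88 × 0.01 = $7.49
SDI: $748.88 × 0.01 = $7.49
Vision plan: $20.29
Fitness reimbursement repayment: $12.35
Total deductions = $37.44 + $39.90 + $100.73 + $7.49 + $7.49 + $20.29 + $12.35 = $225.69
Net pay = $748.88 − $225.69 = $523.19

$523.19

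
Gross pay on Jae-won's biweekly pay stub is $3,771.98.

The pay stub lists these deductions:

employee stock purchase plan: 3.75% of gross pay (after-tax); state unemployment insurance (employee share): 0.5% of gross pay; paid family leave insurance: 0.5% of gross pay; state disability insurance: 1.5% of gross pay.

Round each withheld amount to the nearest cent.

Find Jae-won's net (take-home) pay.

State disability insurance: $3,771.98 × 0.015 = $56.58
State unemployment insurance (employee share): $3,771.98 × 0.005 = $18.86
Paid family leave insurance: $3,771.98 × 0.005 = $18.86
Employee stock purchase plan: $3,771.98 × 0.0375 = $141.45
Total deductions = $56.58 + $18.86 + $18.86 + $141.45 = $235.75
Net pay = $3,771.98 − $235.75 = $3,536.23

$3,536.23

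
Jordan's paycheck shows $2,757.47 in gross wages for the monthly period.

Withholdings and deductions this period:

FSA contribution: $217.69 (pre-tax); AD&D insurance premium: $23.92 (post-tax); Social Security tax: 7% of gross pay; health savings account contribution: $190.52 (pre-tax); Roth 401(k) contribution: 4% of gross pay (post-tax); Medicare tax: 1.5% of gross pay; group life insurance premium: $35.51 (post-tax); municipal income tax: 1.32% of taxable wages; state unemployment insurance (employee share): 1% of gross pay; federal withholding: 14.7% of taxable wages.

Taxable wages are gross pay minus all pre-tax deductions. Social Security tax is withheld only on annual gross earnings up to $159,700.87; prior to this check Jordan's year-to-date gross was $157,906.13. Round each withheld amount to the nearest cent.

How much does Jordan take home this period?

$1,608.62

FSA contribution: $217.69
Health savings account contribution: $190.52
Pre-tax total = $217.69 + $190.52 = $408.21
Taxable wages = $2,757.47 − $408.21 = $2,349.26
Municipal income tax: $2,349.26 × 0.0132 = $31.01
Federal withholding: $2,349.26 × 0.147 = $345.34
State unemployment insurance (employee share): $2,757.47 × 0.01 = $27.57
Social Security tax: only $159,700.87 − $157,906.13 = $1,794.74 of this check is subject → $1,794.74 × 0.07 = $125.63
Medicare tax: $2,757.47 × 0.015 = $41.36
Group life insurance premium: $35.51
Roth 401(k) contribution: $2,757.47 × 0.04 = $110.30
AD&D insurance premium: $23.92
Total deductions = $217.69 + $190.52 + $31.01 + $345.34 + $27.57 + $125.63 + $41.36 + $35.51 + $110.30 + $23.92 = $1,148.85
Net pay = $2,757.47 − $1,148.85 = $1,608.62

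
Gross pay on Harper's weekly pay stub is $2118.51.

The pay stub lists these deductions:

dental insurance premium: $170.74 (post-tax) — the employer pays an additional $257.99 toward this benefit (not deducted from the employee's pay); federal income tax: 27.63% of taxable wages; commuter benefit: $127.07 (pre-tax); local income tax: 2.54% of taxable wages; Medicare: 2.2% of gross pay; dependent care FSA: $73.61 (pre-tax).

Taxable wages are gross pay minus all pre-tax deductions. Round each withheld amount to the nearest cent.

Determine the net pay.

Dependent care FSA: $73.61
Commuter benefit: $127.07
Pre-tax total = $73.61 + $127.07 = $200.68
Taxable wages = $2118.51 − $200.68 = $1917.83
Local income tax: $1917.83 × 0.0254 = $48.71
Federal income tax: $1917.83 × 0.2763 = $529.90
Medicare: $2118.51 × 0.022 = $46.61
Dental insurance premium: $170.74
(Employer's $257.99 toward dental insurance premium is not withheld from the employee.)
Total deductions = $73.61 + $127.07 + $48.71 + $529.90 + $46.61 + $170.74 = $996.64
Net pay = $2118.51 − $996.64 = $1121.87

$1121.87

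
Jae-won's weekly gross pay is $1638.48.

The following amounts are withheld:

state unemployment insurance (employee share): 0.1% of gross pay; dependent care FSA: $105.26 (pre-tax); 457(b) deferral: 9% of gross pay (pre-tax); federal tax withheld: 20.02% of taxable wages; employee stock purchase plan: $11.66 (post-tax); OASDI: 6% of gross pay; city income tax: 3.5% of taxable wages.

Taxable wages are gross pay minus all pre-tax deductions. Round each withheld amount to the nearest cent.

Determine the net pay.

457(b) deferral: $1638.48 × 0.09 = $147.46
Dependent care FSA: $105.26
Pre-tax total = $147.46 + $105.26 = $252.72
Taxable wages = $1638.48 − $252.72 = $1385.76
City income tax: $1385.76 × 0.035 = $48.50
Federal tax withheld: $1385.76 × 0.2002 = $277.43
State unemployment insurance (employee share): $1638.48 × 0.001 = $1.64
OASDI: $1638.48 × 0.06 = $98.31
Employee stock purchase plan: $11.66
Total deductions = $147.46 + $105.26 + $48.50 + $277.43 + $1.64 + $98.31 + $11.66 = $690.26
Net pay = $1638.48 − $690.26 = $948.22

$948.22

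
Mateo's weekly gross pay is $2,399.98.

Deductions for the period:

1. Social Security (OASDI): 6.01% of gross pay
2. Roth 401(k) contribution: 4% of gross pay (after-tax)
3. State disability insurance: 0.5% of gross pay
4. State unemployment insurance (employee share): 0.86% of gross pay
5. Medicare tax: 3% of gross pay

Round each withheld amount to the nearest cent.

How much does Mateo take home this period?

$2,055.10

State disability insurance: $2,399.98 × 0.005 = $12.00
Social Security (OASDI): $2,399.98 × 0.0601 = $144.24
Medicare tax: $2,399.98 × 0.03 = $72.00
State unemployment insurance (employee share): $2,399.98 × 0.0086 = $20.64
Roth 401(k) contribution: $2,399.98 × 0.04 = $96.00
Total deductions = $12.00 + $144.24 + $72.00 + $20.64 + $96.00 = $344.88
Net pay = $2,399.98 − $344.88 = $2,055.10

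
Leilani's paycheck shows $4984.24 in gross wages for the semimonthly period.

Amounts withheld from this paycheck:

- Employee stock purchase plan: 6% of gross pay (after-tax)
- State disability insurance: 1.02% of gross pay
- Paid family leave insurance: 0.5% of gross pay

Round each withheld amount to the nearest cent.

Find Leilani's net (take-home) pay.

State disability insurance: $4984.24 × 0.0102 = $50.84
Paid family leave insurance: $4984.24 × 0.005 = $24.92
Employee stock purchase plan: $4984.24 × 0.06 = $299.05
Total deductions = $50.84 + $24.92 + $299.05 = $374.81
Net pay = $4984.24 − $374.81 = $4609.43

$4609.43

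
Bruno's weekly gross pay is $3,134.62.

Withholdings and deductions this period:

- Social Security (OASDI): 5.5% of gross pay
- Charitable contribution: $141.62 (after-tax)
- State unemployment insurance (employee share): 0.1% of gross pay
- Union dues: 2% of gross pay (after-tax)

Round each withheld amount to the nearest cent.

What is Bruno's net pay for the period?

$2,754.78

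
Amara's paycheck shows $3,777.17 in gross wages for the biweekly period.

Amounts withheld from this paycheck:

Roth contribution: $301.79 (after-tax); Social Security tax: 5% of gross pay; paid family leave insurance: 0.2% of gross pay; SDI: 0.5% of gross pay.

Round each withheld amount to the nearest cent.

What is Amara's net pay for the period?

$3,260.08

Paid family leave insurance: $3,777.17 × 0.002 = $7.55
Social Security tax: $3,777.17 × 0.05 = $188.86
SDI: $3,777.17 × 0.005 = $18.89
Roth contribution: $301.79
Total deductions = $7.55 + $188.86 + $18.89 + $301.79 = $517.09
Net pay = $3,777.17 − $517.09 = $3,260.08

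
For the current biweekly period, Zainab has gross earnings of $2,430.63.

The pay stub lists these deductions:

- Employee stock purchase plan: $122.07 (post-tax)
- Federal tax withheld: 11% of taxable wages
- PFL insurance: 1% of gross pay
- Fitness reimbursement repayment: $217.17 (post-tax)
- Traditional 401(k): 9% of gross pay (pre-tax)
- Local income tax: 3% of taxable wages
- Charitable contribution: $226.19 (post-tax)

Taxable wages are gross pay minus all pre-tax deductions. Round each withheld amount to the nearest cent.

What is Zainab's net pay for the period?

$1,312.46

Traditional 401(k): $2,430.63 × 0.09 = $218.76
Taxable wages = $2,430.63 − $218.76 = $2,211.87
Local income tax: $2,211.87 × 0.03 = $66.36
Federal tax withheld: $2,211.87 × 0.11 = $243.31
PFL insurance: $2,430.63 × 0.01 = $24.31
Employee stock purchase plan: $122.07
Fitness reimbursement repayment: $217.17
Charitable contribution: $226.19
Total deductions = $218.76 + $66.36 + $243.31 + $24.31 + $122.07 + $217.17 + $226.19 = $1,118.17
Net pay = $2,430.63 − $1,118.17 = $1,312.46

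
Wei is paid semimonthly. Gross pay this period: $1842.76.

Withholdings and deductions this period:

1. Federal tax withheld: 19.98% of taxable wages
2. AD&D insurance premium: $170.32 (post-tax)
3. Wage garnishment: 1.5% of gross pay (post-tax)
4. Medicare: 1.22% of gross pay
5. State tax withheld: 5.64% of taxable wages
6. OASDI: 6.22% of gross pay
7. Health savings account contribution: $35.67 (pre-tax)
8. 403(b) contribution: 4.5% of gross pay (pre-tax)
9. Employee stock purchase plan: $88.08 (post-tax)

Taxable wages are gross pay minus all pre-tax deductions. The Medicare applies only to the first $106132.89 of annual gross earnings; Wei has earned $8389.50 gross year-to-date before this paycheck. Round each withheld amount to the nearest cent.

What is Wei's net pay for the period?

$859.30

403(b) contribution: $1842.76 × 0.045 = $82.92
Health savings account contribution: $35.67
Pre-tax total = $82.92 + $35.67 = $118.59
Taxable wages = $1842.76 − $118.59 = $1724.17
State tax withheld: $1724.17 × 0.0564 = $97.24
Federal tax withheld: $1724.17 × 0.1998 = $344.49
Medicare: cap not yet reached, full $1842.76 is subject → $1842.76 × 0.0122 = $22.48
OASDI: $1842.76 × 0.0622 = $114.62
Employee stock purchase plan: $88.08
AD&D insurance premium: $170.32
Wage garnishment: $1842.76 × 0.015 = $27.64
Total deductions = $82.92 + $35.67 + $97.24 + $344.49 + $22.48 + $114.62 + $88.08 + $170.32 + $27.64 = $983.46
Net pay = $1842.76 − $983.46 = $859.30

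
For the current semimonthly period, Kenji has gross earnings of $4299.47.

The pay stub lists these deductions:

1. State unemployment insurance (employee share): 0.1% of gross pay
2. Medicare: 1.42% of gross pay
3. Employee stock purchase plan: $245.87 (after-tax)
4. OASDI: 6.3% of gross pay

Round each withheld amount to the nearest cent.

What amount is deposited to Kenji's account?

OASDI: $4299.47 × 0.063 = $270.87
State unemployment insurance (employee share): $4299.47 × 0.001 = $4.30
Medicare: $4299.47 × 0.0142 = $61.05
Employee stock purchase plan: $245.87
Total deductions = $270.87 + $4.30 + $61.05 + $245.87 = $582.09
Net pay = $4299.47 − $582.09 = $3717.38

$3717.38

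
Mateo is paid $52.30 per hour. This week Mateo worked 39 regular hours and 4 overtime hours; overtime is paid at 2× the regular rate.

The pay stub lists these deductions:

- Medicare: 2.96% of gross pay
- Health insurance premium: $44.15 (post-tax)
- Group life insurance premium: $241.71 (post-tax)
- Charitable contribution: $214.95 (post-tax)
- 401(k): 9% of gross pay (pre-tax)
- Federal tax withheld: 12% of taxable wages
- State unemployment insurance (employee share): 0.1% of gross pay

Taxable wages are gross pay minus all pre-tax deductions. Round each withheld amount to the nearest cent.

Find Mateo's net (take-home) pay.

$1,392.42

Regular pay: 39 × $52.30 = $2,039.70
Overtime pay: 4 × $52.30 × 2 = $418.40
Gross pay = $2,039.70 + $418.40 = $2,458.10
401(k): $2,458.10 × 0.09 = $221.23
Taxable wages = $2,458.10 − $221.23 = $2,236.87
Federal tax withheld: $2,236.87 × 0.12 = $268.42
Medicare: $2,458.10 × 0.0296 = $72.76
State unemployment insurance (employee share): $2,458.10 × 0.001 = $2.46
Health insurance premium: $44.15
Charitable contribution: $214.95
Group life insurance premium: $241.71
Total deductions = $221.23 + $268.42 + $72.76 + $2.46 + $44.15 + $214.95 + $241.71 = $1,065.68
Net pay = $2,458.10 − $1,065.68 = $1,392.42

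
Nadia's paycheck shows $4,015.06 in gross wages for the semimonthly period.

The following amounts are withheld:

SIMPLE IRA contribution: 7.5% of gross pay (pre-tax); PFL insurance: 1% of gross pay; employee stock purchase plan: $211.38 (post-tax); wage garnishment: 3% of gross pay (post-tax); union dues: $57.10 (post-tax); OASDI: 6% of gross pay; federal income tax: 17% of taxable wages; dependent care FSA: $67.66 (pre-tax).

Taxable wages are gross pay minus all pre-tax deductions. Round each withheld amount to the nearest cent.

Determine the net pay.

$2,356.42

Dependent care FSA: $67.66
SIMPLE IRA contribution: $4,015.06 × 0.075 = $301.13
Pre-tax total = $67.66 + $301.13 = $368.79
Taxable wages = $4,015.06 − $368.79 = $3,646.27
Federal income tax: $3,646.27 × 0.17 = $619.87
PFL insurance: $4,015.06 × 0.01 = $40.15
OASDI: $4,015.06 × 0.06 = $240.90
Union dues: $57.10
Employee stock purchase plan: $211.38
Wage garnishment: $4,015.06 × 0.03 = $120.45
Total deductions = $67.66 + $301.13 + $619.87 + $40.15 + $240.90 + $57.10 + $211.38 + $120.45 = $1,658.64
Net pay = $4,015.06 − $1,658.64 = $2,356.42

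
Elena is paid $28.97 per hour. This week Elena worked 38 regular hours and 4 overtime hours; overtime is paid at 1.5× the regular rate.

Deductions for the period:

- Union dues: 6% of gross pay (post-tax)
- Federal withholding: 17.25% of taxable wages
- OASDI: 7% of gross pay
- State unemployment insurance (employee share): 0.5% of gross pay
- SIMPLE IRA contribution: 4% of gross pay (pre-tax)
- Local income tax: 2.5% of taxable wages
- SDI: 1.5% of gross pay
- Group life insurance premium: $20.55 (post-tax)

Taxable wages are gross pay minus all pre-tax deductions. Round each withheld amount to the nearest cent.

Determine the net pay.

$770.26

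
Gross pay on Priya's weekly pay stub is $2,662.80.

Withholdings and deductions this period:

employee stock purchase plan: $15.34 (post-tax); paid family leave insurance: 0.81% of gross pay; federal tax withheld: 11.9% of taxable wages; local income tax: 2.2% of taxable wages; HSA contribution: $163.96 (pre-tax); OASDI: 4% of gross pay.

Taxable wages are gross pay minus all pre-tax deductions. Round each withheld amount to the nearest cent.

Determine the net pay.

$2,003.09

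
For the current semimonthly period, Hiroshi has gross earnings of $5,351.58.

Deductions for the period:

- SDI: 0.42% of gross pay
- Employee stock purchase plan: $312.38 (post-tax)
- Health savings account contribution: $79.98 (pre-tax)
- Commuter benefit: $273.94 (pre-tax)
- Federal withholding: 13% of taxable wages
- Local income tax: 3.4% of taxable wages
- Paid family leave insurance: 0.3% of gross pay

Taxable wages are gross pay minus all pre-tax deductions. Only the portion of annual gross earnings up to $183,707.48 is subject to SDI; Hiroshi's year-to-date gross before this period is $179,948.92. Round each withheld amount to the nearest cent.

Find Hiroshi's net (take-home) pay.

Commuter benefit: $273.94
Health savings account contribution: $79.98
Pre-tax total = $273.94 + $79.98 = $353.92
Taxable wages = $5,351.58 − $353.92 = $4,997.66
Local income tax: $4,997.66 × 0.034 = $169.92
Federal withholding: $4,997.66 × 0.13 = $649.70
Paid family leave insurance: $5,351.58 × 0.003 = $16.05
SDI: only $183,707.48 − $179,948.92 = $3,758.56 of this check is subject → $3,758.56 × 0.0042 = $15.79
Employee stock purchase plan: $312.38
Total deductions = $273.94 + $79.98 + $169.92 + $649.70 + $16.05 + $15.79 + $312.38 = $1,517.76
Net pay = $5,351.58 − $1,517.76 = $3,833.82

$3,833.82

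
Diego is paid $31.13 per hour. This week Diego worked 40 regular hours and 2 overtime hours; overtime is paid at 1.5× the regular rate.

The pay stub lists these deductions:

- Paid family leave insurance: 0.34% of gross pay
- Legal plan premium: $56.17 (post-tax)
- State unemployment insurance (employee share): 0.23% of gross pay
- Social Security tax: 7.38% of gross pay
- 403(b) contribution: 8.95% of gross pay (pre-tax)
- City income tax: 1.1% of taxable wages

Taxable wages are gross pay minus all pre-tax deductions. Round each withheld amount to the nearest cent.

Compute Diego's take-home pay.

$1042.79

Regular pay: 40 × $31.13 = $1245.20
Overtime pay: 2 × $31.13 × 1.5 = $93.39
Gross pay = $1245.20 + $93.39 = $1338.59
403(b) contribution: $1338.59 × 0.0895 = $119.80
Taxable wages = $1338.59 − $119.80 = $1218.79
City income tax: $1218.79 × 0.011 = $13.41
Social Security tax: $1338.59 × 0.0738 = $98.79
State unemployment insurance (employee share): $1338.59 × 0.0023 = $3.08
Paid family leave insurance: $1338.59 × 0.0034 = $4.55
Legal plan premium: $56.17
Total deductions = $119.80 + $13.41 + $98.79 + $3.08 + $4.55 + $56.17 = $295.80
Net pay = $1338.59 − $295.80 = $1042.79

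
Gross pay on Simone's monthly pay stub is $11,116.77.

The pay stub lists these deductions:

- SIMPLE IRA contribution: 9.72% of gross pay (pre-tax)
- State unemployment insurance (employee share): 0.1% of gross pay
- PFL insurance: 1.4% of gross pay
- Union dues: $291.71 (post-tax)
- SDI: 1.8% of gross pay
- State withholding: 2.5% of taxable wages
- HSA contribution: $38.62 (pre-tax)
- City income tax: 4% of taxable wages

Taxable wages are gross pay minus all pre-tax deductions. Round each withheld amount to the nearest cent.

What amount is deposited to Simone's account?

$8,689.20

HSA contribution: $38.62
SIMPLE IRA contribution: $11,116.77 × 0.0972 = $1,080.55
Pre-tax total = $38.62 + $1,080.55 = $1,119.17
Taxable wages = $11,116.77 − $1,119.17 = $9,997.60
City income tax: $9,997.60 × 0.04 = $399.90
State withholding: $9,997.60 × 0.025 = $249.94
PFL insurance: $11,116.77 × 0.014 = $155.63
SDI: $11,116.77 × 0.018 = $200.10
State unemployment insurance (employee share): $11,116.77 × 0.001 = $11.12
Union dues: $291.71
Total deductions = $38.62 + $1,080.55 + $399.90 + $249.94 + $155.63 + $200.10 + $11.12 + $291.71 = $2,427.57
Net pay = $11,116.77 − $2,427.57 = $8,689.20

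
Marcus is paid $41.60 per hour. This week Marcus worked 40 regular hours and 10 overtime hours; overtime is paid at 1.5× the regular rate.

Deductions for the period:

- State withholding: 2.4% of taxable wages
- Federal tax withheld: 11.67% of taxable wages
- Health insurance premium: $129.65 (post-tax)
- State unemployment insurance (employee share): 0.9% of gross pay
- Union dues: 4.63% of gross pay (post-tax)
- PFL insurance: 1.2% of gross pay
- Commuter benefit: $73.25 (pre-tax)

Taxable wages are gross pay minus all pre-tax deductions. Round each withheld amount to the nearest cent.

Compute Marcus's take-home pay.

Regular pay: 40 × $41.60 = $1,664.00
Overtime pay: 10 × $41.60 × 1.5 = $624.00
Gross pay = $1,664.00 + $624.00 = $2,288.00
Commuter benefit: $73.25
Taxable wages = $2,288.00 − $73.25 = $2,214.75
State withholding: $2,214.75 × 0.024 = $53.15
Federal tax withheld: $2,214.75 × 0.1167 = $258.46
PFL insurance: $2,288.00 × 0.012 = $27.46
State unemployment insurance (employee share): $2,288.00 × 0.009 = $20.59
Health insurance premium: $129.65
Union dues: $2,288.00 × 0.0463 = $105.93
Total deductions = $73.25 + $53.15 + $258.46 + $27.46 + $20.59 + $129.65 + $105.93 = $668.49
Net pay = $2,288.00 − $668.49 = $1,619.51

$1,619.51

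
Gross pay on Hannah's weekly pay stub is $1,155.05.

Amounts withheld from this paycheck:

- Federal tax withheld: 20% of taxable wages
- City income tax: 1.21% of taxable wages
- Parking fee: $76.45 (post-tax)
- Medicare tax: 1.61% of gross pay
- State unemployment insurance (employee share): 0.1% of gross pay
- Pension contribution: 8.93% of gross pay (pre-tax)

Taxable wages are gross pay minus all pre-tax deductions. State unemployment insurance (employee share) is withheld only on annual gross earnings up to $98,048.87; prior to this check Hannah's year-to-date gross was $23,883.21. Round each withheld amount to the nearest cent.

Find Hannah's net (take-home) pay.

$732.58

Pension contribution: $1,155.05 × 0.0893 = $103.15
Taxable wages = $1,155.05 − $103.15 = $1,051.90
City income tax: $1,051.90 × 0.0121 = $12.73
Federal tax withheld: $1,051.90 × 0.2 = $210.38
State unemployment insurance (employee share): cap not yet reached, full $1,155.05 is subject → $1,155.05 × 0.001 = $1.16
Medicare tax: $1,155.05 × 0.0161 = $18.60
Parking fee: $76.45
Total deductions = $103.15 + $12.73 + $210.38 + $1.16 + $18.60 + $76.45 = $422.47
Net pay = $1,155.05 − $422.47 = $732.58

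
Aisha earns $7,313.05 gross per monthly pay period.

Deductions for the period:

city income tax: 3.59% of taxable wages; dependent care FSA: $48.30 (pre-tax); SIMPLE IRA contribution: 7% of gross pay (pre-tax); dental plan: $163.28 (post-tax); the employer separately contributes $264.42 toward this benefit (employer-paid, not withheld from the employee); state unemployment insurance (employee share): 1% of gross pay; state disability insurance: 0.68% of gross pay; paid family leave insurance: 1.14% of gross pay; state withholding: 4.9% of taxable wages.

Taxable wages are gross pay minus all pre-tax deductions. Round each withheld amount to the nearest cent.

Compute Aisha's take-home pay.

Dependent care FSA: $48.30
SIMPLE IRA contribution: $7,313.05 × 0.07 = $511.91
Pre-tax total = $48.30 + $511.91 = $560.21
Taxable wages = $7,313.05 − $560.21 = $6,752.84
City income tax: $6,752.84 × 0.0359 = $242.43
State withholding: $6,752.84 × 0.049 = $330.89
State disability insurance: $7,313.05 × 0.0068 = $49.73
Paid family leave insurance: $7,313.05 × 0.0114 = $83.37
State unemployment insurance (employee share): $7,313.05 × 0.01 = $73.13
Dental plan: $163.28
(Employer's $264.42 toward dental plan is not withheld from the employee.)
Total deductions = $48.30 + $511.91 + $242.43 + $330.89 + $49.73 + $83.37 + $73.13 + $163.28 = $1,503.04
Net pay = $7,313.05 − $1,503.04 = $5,810.01

$5,810.01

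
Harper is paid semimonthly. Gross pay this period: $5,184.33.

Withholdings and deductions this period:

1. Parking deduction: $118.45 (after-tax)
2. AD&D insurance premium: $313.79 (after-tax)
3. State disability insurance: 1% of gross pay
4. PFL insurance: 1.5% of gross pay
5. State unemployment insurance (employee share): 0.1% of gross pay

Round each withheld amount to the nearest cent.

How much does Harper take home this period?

$4,617.31

State unemployment insurance (employee share): $5,184.33 × 0.001 = $5.18
State disability insurance: $5,184.33 × 0.01 = $51.84
PFL insurance: $5,184.33 × 0.015 = $77.76
AD&D insurance premium: $313.79
Parking deduction: $118.45
Total deductions = $5.18 + $51.84 + $77.76 + $313.79 + $118.45 = $567.02
Net pay = $5,184.33 − $567.02 = $4,617.31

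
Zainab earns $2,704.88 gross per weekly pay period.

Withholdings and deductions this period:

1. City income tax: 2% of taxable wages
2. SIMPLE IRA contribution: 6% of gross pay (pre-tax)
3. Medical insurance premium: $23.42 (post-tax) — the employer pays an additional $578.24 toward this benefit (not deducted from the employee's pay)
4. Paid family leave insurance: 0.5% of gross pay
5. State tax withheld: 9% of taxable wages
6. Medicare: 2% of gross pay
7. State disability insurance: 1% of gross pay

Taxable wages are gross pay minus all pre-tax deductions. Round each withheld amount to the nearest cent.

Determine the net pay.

SIMPLE IRA contribution: $2,704.88 × 0.06 = $162.29
Taxable wages = $2,704.88 − $162.29 = $2,542.59
State tax withheld: $2,542.59 × 0.09 = $228.83
City income tax: $2,542.59 × 0.02 = $50.85
Paid family leave insurance: $2,704.88 × 0.005 = $13.52
State disability insurance: $2,704.88 × 0.01 = $27.05
Medicare: $2,704.88 × 0.02 = $54.10
Medical insurance premium: $23.42
(Employer's $578.24 toward medical insurance premium is not withheld from the employee.)
Total deductions = $162.29 + $228.83 + $50.85 + $13.52 + $27.05 + $54.10 + $23.42 = $560.06
Net pay = $2,704.88 − $560.06 = $2,144.82

$2,144.82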